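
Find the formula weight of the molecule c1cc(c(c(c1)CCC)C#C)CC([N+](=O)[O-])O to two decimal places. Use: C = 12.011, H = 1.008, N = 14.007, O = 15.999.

Molecular formula: C13H15NO3.
M = 13×12.011 + 15×1.008 + 1×14.007 + 3×15.999 = 233.27 g/mol.

233.27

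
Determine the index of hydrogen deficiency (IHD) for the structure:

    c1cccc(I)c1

Molecular formula from the SMILES: C6H5I.
DoU = (2C + 2 + N − H − X)/2 = (2·6 + 2 + 0 − 5 − 1)/2 = 8/2 = 4.
(Structurally: 1 ring(s) + 3 π bond(s) = 4.)

4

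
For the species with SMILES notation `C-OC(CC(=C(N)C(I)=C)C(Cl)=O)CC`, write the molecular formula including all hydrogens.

Heavy atoms from the SMILES: 10 C, 1 Cl, 1 I, 1 N, 2 O.
Implicit hydrogens by atom environment:
  4 × C: no H
  3 × C: 2 H each → 6
  2 × C: 3 H each → 6
  2 × O: no H
  1 × C: 1 H
  1 × Cl: no H
  1 × I: no H
  1 × N: 2 H
  Total hydrogens = 15.
Molecular formula: C10H15ClINO2

C10H15ClINO2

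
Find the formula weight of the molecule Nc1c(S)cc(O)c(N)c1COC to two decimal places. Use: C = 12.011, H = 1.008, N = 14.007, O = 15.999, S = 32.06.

Molecular formula: C8H12N2O2S.
M = 8×12.011 + 12×1.008 + 2×14.007 + 2×15.999 + 1×32.06 = 200.26 g/mol.

200.26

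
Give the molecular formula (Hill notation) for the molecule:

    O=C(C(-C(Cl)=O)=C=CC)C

C7H7ClO2

Heavy atoms from the SMILES: 7 C, 1 Cl, 2 O.
Implicit hydrogens by atom environment:
  4 × C: no H
  2 × C: 3 H each → 6
  2 × O: no H
  1 × C: 1 H
  1 × Cl: no H
  Total hydrogens = 7.
Molecular formula: C7H7ClO2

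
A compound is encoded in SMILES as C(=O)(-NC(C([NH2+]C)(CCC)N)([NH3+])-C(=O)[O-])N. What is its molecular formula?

Heavy atoms from the SMILES: 8 C, 5 N, 3 O.
Implicit hydrogens by atom environment:
  4 × C: no H
  2 × C: 3 H each → 6
  2 × C: 2 H each → 4
  2 × N: 2 H each → 4
  2 × O: no H
  1 × N (charge +1): 3 H
  1 × N (charge +1): 2 H
  1 × N: 1 H
  1 × O (charge -1): no H
  Total hydrogens = 20.
Net charge +1.
Molecular formula: C8H20N5O3+

C8H20N5O3+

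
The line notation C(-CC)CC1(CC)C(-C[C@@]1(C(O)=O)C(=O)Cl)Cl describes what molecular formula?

C12H18Cl2O3

Heavy atoms from the SMILES: 12 C, 2 Cl, 3 O.
Implicit hydrogens by atom environment:
  5 × C: 2 H each → 10
  4 × C: no H
  2 × C: 3 H each → 6
  2 × Cl: no H
  2 × O: no H
  1 × C: 1 H
  1 × O: 1 H
  Total hydrogens = 18.
Molecular formula: C12H18Cl2O3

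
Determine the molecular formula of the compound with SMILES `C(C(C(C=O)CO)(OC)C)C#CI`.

Heavy atoms from the SMILES: 9 C, 1 I, 3 O.
Implicit hydrogens by atom environment:
  3 × C: no H
  2 × C: 3 H each → 6
  2 × C: 2 H each → 4
  2 × C: 1 H each → 2
  2 × O: no H
  1 × I: no H
  1 × O: 1 H
  Total hydrogens = 13.
Molecular formula: C9H13IO3

C9H13IO3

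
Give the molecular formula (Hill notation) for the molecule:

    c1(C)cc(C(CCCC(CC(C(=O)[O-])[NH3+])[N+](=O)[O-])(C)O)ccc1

C16H24N2O5

Heavy atoms from the SMILES: 16 C, 2 N, 5 O.
Implicit hydrogens by atom environment:
  4 × C: 2 H each → 8
  4 × C (aromatic): 1 H each → 4
  2 × C: 3 H each → 6
  2 × C: 1 H each → 2
  2 × C: no H
  2 × C (aromatic): no H
  2 × O: no H
  2 × O (charge -1): no H
  1 × N (charge +1): 3 H
  1 × N (charge +1): no H
  1 × O: 1 H
  Total hydrogens = 24.
Molecular formula: C16H24N2O5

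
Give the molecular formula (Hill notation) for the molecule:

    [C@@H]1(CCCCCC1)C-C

C9H18

Heavy atoms from the SMILES: 9 C.
Implicit hydrogens by atom environment:
  7 × C: 2 H each → 14
  1 × C: 3 H
  1 × C: 1 H
  Total hydrogens = 18.
Molecular formula: C9H18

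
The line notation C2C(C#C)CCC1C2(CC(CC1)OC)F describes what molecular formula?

Heavy atoms from the SMILES: 13 C, 1 F, 1 O.
Implicit hydrogens by atom environment:
  6 × C: 2 H each → 12
  4 × C: 1 H each → 4
  2 × C: no H
  1 × C: 3 H
  1 × F: no H
  1 × O: no H
  Total hydrogens = 19.
Molecular formula: C13H19FO

C13H19FO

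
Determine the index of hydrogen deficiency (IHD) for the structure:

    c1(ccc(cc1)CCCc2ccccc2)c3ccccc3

Molecular formula from the SMILES: C21H20.
DoU = (2C + 2 + N − H − X)/2 = (2·21 + 2 + 0 − 20 − 0)/2 = 24/2 = 12.
(Structurally: 3 ring(s) + 9 π bond(s) = 12.)

12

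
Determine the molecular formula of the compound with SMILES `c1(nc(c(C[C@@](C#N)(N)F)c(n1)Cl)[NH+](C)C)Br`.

C9H11BrClFN5+

Heavy atoms from the SMILES: 1 Br, 9 C, 1 Cl, 1 F, 5 N.
Implicit hydrogens by atom environment:
  4 × C (aromatic): no H
  2 × C: 3 H each → 6
  2 × C: no H
  2 × N (aromatic): no H
  1 × Br: no H
  1 × C: 2 H
  1 × Cl: no H
  1 × F: no H
  1 × N: 2 H
  1 × N (charge +1): 1 H
  1 × N: no H
  Total hydrogens = 11.
Net charge +1.
Molecular formula: C9H11BrClFN5+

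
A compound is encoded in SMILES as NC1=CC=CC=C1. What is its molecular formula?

Heavy atoms from the SMILES: 6 C, 1 N.
Implicit hydrogens by atom environment:
  5 × C (aromatic): 1 H each → 5
  1 × C (aromatic): no H
  1 × N: 2 H
  Total hydrogens = 7.
Molecular formula: C6H7N

C6H7N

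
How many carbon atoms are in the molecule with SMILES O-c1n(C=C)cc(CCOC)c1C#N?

The symbol for carbon appears 10 times in the SMILES. Lowercase c denotes aromatic carbon and counts toward C.

10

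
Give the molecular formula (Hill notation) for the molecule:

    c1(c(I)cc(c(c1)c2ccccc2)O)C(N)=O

C13H10INO2

Heavy atoms from the SMILES: 13 C, 1 I, 1 N, 2 O.
Implicit hydrogens by atom environment:
  7 × C (aromatic): 1 H each → 7
  5 × C (aromatic): no H
  1 × C: no H
  1 × I: no H
  1 × N: 2 H
  1 × O: 1 H
  1 × O: no H
  Total hydrogens = 10.
Molecular formula: C13H10INO2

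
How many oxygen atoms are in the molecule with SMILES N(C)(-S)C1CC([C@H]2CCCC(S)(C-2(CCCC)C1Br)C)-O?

1

The symbol for oxygen appears 1 time in the SMILES.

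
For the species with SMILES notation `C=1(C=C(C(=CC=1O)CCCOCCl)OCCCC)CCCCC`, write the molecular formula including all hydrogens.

Heavy atoms from the SMILES: 19 C, 1 Cl, 3 O.
Implicit hydrogens by atom environment:
  11 × C: 2 H each → 22
  4 × C (aromatic): no H
  2 × C: 3 H each → 6
  2 × C (aromatic): 1 H each → 2
  2 × O: no H
  1 × Cl: no H
  1 × O: 1 H
  Total hydrogens = 31.
Molecular formula: C19H31ClO3

C19H31ClO3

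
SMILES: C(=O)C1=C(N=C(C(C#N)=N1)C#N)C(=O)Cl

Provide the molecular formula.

C8HClN4O2

Heavy atoms from the SMILES: 8 C, 1 Cl, 4 N, 2 O.
Implicit hydrogens by atom environment:
  4 × C (aromatic): no H
  3 × C: no H
  2 × N (aromatic): no H
  2 × N: no H
  2 × O: no H
  1 × C: 1 H
  1 × Cl: no H
  Total hydrogens = 1.
Molecular formula: C8HClN4O2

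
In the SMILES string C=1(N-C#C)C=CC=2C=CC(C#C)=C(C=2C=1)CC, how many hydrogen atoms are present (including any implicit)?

13

Hydrogens are implicit in SMILES; fill each atom to its normal valence:
  5 × C (aromatic): 1 H each → 5
  5 × C (aromatic): no H
  2 × C: 1 H each → 2
  2 × C: no H
  1 × C: 3 H
  1 × C: 2 H
  1 × N: 1 H
  Total hydrogens = 13.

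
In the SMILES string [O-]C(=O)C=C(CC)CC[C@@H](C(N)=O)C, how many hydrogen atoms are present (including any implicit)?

16

Hydrogens are implicit in SMILES; fill each atom to its normal valence:
  3 × C: 2 H each → 6
  3 × C: no H
  2 × C: 3 H each → 6
  2 × C: 1 H each → 2
  2 × O: no H
  1 × N: 2 H
  1 × O (charge -1): no H
  Total hydrogens = 16.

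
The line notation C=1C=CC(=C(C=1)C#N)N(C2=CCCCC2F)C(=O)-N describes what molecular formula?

Heavy atoms from the SMILES: 14 C, 1 F, 3 N, 1 O.
Implicit hydrogens by atom environment:
  4 × C (aromatic): 1 H each → 4
  3 × C: 2 H each → 6
  3 × C: no H
  2 × C: 1 H each → 2
  2 × C (aromatic): no H
  2 × N: no H
  1 × F: no H
  1 × N: 2 H
  1 × O: no H
  Total hydrogens = 14.
Molecular formula: C14H14FN3O

C14H14FN3O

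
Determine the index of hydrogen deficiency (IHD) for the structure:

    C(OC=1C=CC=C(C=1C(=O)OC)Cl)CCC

5

Molecular formula from the SMILES: C12H15ClO3.
DoU = (2C + 2 + N − H − X)/2 = (2·12 + 2 + 0 − 15 − 1)/2 = 10/2 = 5.
(Structurally: 1 ring(s) + 4 π bond(s) = 5.)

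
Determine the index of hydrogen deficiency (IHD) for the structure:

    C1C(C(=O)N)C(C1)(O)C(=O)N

3

Molecular formula from the SMILES: C6H10N2O3.
DoU = (2C + 2 + N − H − X)/2 = (2·6 + 2 + 2 − 10 − 0)/2 = 6/2 = 3.
(Structurally: 1 ring(s) + 2 π bond(s) = 3.)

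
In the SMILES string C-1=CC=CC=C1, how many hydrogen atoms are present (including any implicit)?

6

Hydrogens are implicit in SMILES; fill each atom to its normal valence:
  6 × C (aromatic): 1 H each → 6
  Total hydrogens = 6.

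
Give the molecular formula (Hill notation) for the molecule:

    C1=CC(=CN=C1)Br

Heavy atoms from the SMILES: 1 Br, 5 C, 1 N.
Implicit hydrogens by atom environment:
  4 × C (aromatic): 1 H each → 4
  1 × Br: no H
  1 × C (aromatic): no H
  1 × N (aromatic): no H
  Total hydrogens = 4.
Molecular formula: C5H4BrN

C5H4BrN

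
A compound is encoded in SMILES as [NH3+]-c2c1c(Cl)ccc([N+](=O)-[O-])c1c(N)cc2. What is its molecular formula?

Heavy atoms from the SMILES: 10 C, 1 Cl, 3 N, 2 O.
Implicit hydrogens by atom environment:
  6 × C (aromatic): no H
  4 × C (aromatic): 1 H each → 4
  1 × Cl: no H
  1 × N (charge +1): 3 H
  1 × N: 2 H
  1 × N (charge +1): no H
  1 × O: no H
  1 × O (charge -1): no H
  Total hydrogens = 9.
Net charge +1.
Molecular formula: C10H9ClN3O2+

C10H9ClN3O2+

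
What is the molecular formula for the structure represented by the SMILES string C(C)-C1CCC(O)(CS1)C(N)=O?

Heavy atoms from the SMILES: 8 C, 1 N, 2 O, 1 S.
Implicit hydrogens by atom environment:
  4 × C: 2 H each → 8
  2 × C: no H
  1 × C: 3 H
  1 × C: 1 H
  1 × N: 2 H
  1 × O: 1 H
  1 × O: no H
  1 × S: no H
  Total hydrogens = 15.
Molecular formula: C8H15NO2S

C8H15NO2S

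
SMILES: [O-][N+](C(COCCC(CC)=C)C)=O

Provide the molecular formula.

Heavy atoms from the SMILES: 9 C, 1 N, 3 O.
Implicit hydrogens by atom environment:
  5 × C: 2 H each → 10
  2 × C: 3 H each → 6
  2 × O: no H
  1 × C: 1 H
  1 × C: no H
  1 × N (charge +1): no H
  1 × O (charge -1): no H
  Total hydrogens = 17.
Molecular formula: C9H17NO3

C9H17NO3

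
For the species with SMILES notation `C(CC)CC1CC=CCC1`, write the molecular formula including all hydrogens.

Heavy atoms from the SMILES: 10 C.
Implicit hydrogens by atom environment:
  6 × C: 2 H each → 12
  3 × C: 1 H each → 3
  1 × C: 3 H
  Total hydrogens = 18.
Molecular formula: C10H18

C10H18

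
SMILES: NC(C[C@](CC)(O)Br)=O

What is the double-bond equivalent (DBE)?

1

Molecular formula from the SMILES: C5H10BrNO2.
DoU = (2C + 2 + N − H − X)/2 = (2·5 + 2 + 1 − 10 − 1)/2 = 2/2 = 1.
(Structurally: 0 ring(s) + 1 π bond(s) = 1.)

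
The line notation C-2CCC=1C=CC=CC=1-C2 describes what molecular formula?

Heavy atoms from the SMILES: 10 C.
Implicit hydrogens by atom environment:
  4 × C: 2 H each → 8
  4 × C (aromatic): 1 H each → 4
  2 × C (aromatic): no H
  Total hydrogens = 12.
Molecular formula: C10H12

C10H12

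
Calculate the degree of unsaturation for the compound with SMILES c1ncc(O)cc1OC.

Molecular formula from the SMILES: C6H7NO2.
DoU = (2C + 2 + N − H − X)/2 = (2·6 + 2 + 1 − 7 − 0)/2 = 8/2 = 4.
(Structurally: 1 ring(s) + 3 π bond(s) = 4.)

4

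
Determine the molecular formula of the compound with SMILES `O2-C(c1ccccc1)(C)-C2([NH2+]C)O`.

C10H14NO2+

Heavy atoms from the SMILES: 10 C, 1 N, 2 O.
Implicit hydrogens by atom environment:
  5 × C (aromatic): 1 H each → 5
  2 × C: 3 H each → 6
  2 × C: no H
  1 × C (aromatic): no H
  1 × N (charge +1): 2 H
  1 × O: 1 H
  1 × O: no H
  Total hydrogens = 14.
Net charge +1.
Molecular formula: C10H14NO2+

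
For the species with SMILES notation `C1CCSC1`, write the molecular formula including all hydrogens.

C4H8S

Heavy atoms from the SMILES: 4 C, 1 S.
Implicit hydrogens by atom environment:
  4 × C: 2 H each → 8
  1 × S: no H
  Total hydrogens = 8.
Molecular formula: C4H8S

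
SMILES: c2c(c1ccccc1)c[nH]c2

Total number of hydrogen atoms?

9

Hydrogens are implicit in SMILES; fill each atom to its normal valence:
  8 × C (aromatic): 1 H each → 8
  2 × C (aromatic): no H
  1 × N (aromatic): 1 H
  Total hydrogens = 9.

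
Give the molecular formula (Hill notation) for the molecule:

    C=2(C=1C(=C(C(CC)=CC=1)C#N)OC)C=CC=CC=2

Heavy atoms from the SMILES: 16 C, 1 N, 1 O.
Implicit hydrogens by atom environment:
  7 × C (aromatic): 1 H each → 7
  5 × C (aromatic): no H
  2 × C: 3 H each → 6
  1 × C: 2 H
  1 × C: no H
  1 × N: no H
  1 × O: no H
  Total hydrogens = 15.
Molecular formula: C16H15NO

C16H15NO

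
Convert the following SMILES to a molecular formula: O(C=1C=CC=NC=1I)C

Heavy atoms from the SMILES: 6 C, 1 I, 1 N, 1 O.
Implicit hydrogens by atom environment:
  3 × C (aromatic): 1 H each → 3
  2 × C (aromatic): no H
  1 × C: 3 H
  1 × I: no H
  1 × N (aromatic): no H
  1 × O: no H
  Total hydrogens = 6.
Molecular formula: C6H6INO

C6H6INO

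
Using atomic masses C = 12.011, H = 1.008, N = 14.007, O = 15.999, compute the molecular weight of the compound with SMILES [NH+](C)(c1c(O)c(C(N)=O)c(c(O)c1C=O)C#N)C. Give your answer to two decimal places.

250.23

Molecular formula: C11H12N3O4+.
M = 11×12.011 + 12×1.008 + 3×14.007 + 4×15.999 = 250.23 g/mol.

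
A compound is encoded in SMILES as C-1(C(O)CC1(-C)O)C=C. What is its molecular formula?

Heavy atoms from the SMILES: 7 C, 2 O.
Implicit hydrogens by atom environment:
  3 × C: 1 H each → 3
  2 × C: 2 H each → 4
  2 × O: 1 H each → 2
  1 × C: 3 H
  1 × C: no H
  Total hydrogens = 12.
Molecular formula: C7H12O2

C7H12O2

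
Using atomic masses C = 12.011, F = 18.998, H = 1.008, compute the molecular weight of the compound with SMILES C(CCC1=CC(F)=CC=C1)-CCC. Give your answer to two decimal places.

180.27

Molecular formula: C12H17F.
M = 12×12.011 + 1×18.998 + 17×1.008 = 180.27 g/mol.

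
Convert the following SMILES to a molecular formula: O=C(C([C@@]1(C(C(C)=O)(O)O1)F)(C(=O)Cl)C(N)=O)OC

Heavy atoms from the SMILES: 9 C, 1 Cl, 1 F, 1 N, 7 O.
Implicit hydrogens by atom environment:
  7 × C: no H
  6 × O: no H
  2 × C: 3 H each → 6
  1 × Cl: no H
  1 × F: no H
  1 × N: 2 H
  1 × O: 1 H
  Total hydrogens = 9.
Molecular formula: C9H9ClFNO7

C9H9ClFNO7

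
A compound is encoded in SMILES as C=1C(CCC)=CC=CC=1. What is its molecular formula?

Heavy atoms from the SMILES: 9 C.
Implicit hydrogens by atom environment:
  5 × C (aromatic): 1 H each → 5
  2 × C: 2 H each → 4
  1 × C: 3 H
  1 × C (aromatic): no H
  Total hydrogens = 12.
Molecular formula: C9H12

C9H12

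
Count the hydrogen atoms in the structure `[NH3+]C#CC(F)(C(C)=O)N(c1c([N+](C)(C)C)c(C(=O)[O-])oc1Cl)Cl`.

15

Hydrogens are implicit in SMILES; fill each atom to its normal valence:
  5 × C: no H
  4 × C: 3 H each → 12
  4 × C (aromatic): no H
  2 × Cl: no H
  2 × O: no H
  1 × F: no H
  1 × N (charge +1): 3 H
  1 × N (charge +1): no H
  1 × N: no H
  1 × O (aromatic): no H
  1 × O (charge -1): no H
  Total hydrogens = 15.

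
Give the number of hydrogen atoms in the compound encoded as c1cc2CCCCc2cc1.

Hydrogens are implicit in SMILES; fill each atom to its normal valence:
  4 × C: 2 H each → 8
  4 × C (aromatic): 1 H each → 4
  2 × C (aromatic): no H
  Total hydrogens = 12.

12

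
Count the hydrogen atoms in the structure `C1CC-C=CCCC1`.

14

Hydrogens are implicit in SMILES; fill each atom to its normal valence:
  6 × C: 2 H each → 12
  2 × C: 1 H each → 2
  Total hydrogens = 14.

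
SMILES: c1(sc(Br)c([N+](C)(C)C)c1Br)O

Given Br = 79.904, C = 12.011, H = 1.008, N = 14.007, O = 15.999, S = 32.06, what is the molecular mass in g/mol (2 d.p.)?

Molecular formula: C7H10Br2NOS+.
M = 2×79.904 + 7×12.011 + 10×1.008 + 1×14.007 + 1×15.999 + 1×32.06 = 316.03 g/mol.

316.03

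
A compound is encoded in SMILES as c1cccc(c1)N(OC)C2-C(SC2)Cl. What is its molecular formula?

C10H12ClNOS

Heavy atoms from the SMILES: 10 C, 1 Cl, 1 N, 1 O, 1 S.
Implicit hydrogens by atom environment:
  5 × C (aromatic): 1 H each → 5
  2 × C: 1 H each → 2
  1 × C: 3 H
  1 × C: 2 H
  1 × C (aromatic): no H
  1 × Cl: no H
  1 × N: no H
  1 × O: no H
  1 × S: no H
  Total hydrogens = 12.
Molecular formula: C10H12ClNOS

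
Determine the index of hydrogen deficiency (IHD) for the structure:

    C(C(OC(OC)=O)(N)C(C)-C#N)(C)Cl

3

Molecular formula from the SMILES: C8H13ClN2O3.
DoU = (2C + 2 + N − H − X)/2 = (2·8 + 2 + 2 − 13 − 1)/2 = 6/2 = 3.
(Structurally: 0 ring(s) + 3 π bond(s) = 3.)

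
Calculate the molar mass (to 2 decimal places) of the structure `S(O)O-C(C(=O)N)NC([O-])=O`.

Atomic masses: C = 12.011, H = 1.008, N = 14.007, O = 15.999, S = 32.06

181.14

Molecular formula: C3H5N2O5S-.
M = 3×12.011 + 5×1.008 + 2×14.007 + 5×15.999 + 1×32.06 = 181.14 g/mol.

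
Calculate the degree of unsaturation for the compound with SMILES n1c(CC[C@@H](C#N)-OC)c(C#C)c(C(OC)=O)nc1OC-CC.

Molecular formula from the SMILES: C16H19N3O4.
DoU = (2C + 2 + N − H − X)/2 = (2·16 + 2 + 3 − 19 − 0)/2 = 18/2 = 9.
(Structurally: 1 ring(s) + 8 π bond(s) = 9.)

9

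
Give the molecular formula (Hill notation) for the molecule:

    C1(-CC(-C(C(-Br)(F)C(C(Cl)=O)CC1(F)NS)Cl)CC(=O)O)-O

C11H14BrCl2F2NO4S

Heavy atoms from the SMILES: 1 Br, 11 C, 2 Cl, 2 F, 1 N, 4 O, 1 S.
Implicit hydrogens by atom environment:
  4 × C: 1 H each → 4
  4 × C: no H
  3 × C: 2 H each → 6
  2 × Cl: no H
  2 × F: no H
  2 × O: 1 H each → 2
  2 × O: no H
  1 × Br: no H
  1 × N: 1 H
  1 × S: 1 H
  Total hydrogens = 14.
Molecular formula: C11H14BrCl2F2NO4S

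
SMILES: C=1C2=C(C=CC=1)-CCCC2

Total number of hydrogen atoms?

Hydrogens are implicit in SMILES; fill each atom to its normal valence:
  4 × C: 2 H each → 8
  4 × C (aromatic): 1 H each → 4
  2 × C (aromatic): no H
  Total hydrogens = 12.

12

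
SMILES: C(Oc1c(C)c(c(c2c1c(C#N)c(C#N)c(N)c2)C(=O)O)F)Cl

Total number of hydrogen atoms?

9

Hydrogens are implicit in SMILES; fill each atom to its normal valence:
  9 × C (aromatic): no H
  3 × C: no H
  2 × N: no H
  2 × O: no H
  1 × C: 3 H
  1 × C: 2 H
  1 × C (aromatic): 1 H
  1 × Cl: no H
  1 × F: no H
  1 × N: 2 H
  1 × O: 1 H
  Total hydrogens = 9.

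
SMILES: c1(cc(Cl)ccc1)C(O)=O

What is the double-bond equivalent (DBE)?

5

Molecular formula from the SMILES: C7H5ClO2.
DoU = (2C + 2 + N − H − X)/2 = (2·7 + 2 + 0 − 5 − 1)/2 = 10/2 = 5.
(Structurally: 1 ring(s) + 4 π bond(s) = 5.)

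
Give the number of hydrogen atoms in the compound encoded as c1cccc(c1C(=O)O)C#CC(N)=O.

7

Hydrogens are implicit in SMILES; fill each atom to its normal valence:
  4 × C (aromatic): 1 H each → 4
  4 × C: no H
  2 × C (aromatic): no H
  2 × O: no H
  1 × N: 2 H
  1 × O: 1 H
  Total hydrogens = 7.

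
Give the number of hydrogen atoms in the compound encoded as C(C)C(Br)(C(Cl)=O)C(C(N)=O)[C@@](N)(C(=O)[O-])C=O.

Hydrogens are implicit in SMILES; fill each atom to its normal valence:
  5 × C: no H
  4 × O: no H
  2 × C: 1 H each → 2
  2 × N: 2 H each → 4
  1 × Br: no H
  1 × C: 3 H
  1 × C: 2 H
  1 × Cl: no H
  1 × O (charge -1): no H
  Total hydrogens = 11.

11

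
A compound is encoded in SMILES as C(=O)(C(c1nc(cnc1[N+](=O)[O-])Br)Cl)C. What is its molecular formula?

C7H5BrClN3O3

Heavy atoms from the SMILES: 1 Br, 7 C, 1 Cl, 3 N, 3 O.
Implicit hydrogens by atom environment:
  3 × C (aromatic): no H
  2 × N (aromatic): no H
  2 × O: no H
  1 × Br: no H
  1 × C: 3 H
  1 × C (aromatic): 1 H
  1 × C: 1 H
  1 × C: no H
  1 × Cl: no H
  1 × N (charge +1): no H
  1 × O (charge -1): no H
  Total hydrogens = 5.
Molecular formula: C7H5BrClN3O3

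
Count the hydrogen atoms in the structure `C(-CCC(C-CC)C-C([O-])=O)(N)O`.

18

Hydrogens are implicit in SMILES; fill each atom to its normal valence:
  5 × C: 2 H each → 10
  2 × C: 1 H each → 2
  1 × C: 3 H
  1 × C: no H
  1 × N: 2 H
  1 × O: 1 H
  1 × O: no H
  1 × O (charge -1): no H
  Total hydrogens = 18.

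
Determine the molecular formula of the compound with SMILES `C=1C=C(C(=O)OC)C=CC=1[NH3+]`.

Heavy atoms from the SMILES: 8 C, 1 N, 2 O.
Implicit hydrogens by atom environment:
  4 × C (aromatic): 1 H each → 4
  2 × C (aromatic): no H
  2 × O: no H
  1 × C: 3 H
  1 × C: no H
  1 × N (charge +1): 3 H
  Total hydrogens = 10.
Net charge +1.
Molecular formula: C8H10NO2+

C8H10NO2+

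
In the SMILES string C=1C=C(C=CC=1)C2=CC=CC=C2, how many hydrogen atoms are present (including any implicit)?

10

Hydrogens are implicit in SMILES; fill each atom to its normal valence:
  10 × C (aromatic): 1 H each → 10
  2 × C (aromatic): no H
  Total hydrogens = 10.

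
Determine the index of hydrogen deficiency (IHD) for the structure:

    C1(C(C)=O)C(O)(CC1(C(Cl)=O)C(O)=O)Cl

Molecular formula from the SMILES: C8H8Cl2O5.
DoU = (2C + 2 + N − H − X)/2 = (2·8 + 2 + 0 − 8 − 2)/2 = 8/2 = 4.
(Structurally: 1 ring(s) + 3 π bond(s) = 4.)

4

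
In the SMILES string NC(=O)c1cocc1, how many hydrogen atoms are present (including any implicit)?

5

Hydrogens are implicit in SMILES; fill each atom to its normal valence:
  3 × C (aromatic): 1 H each → 3
  1 × C (aromatic): no H
  1 × C: no H
  1 × N: 2 H
  1 × O (aromatic): no H
  1 × O: no H
  Total hydrogens = 5.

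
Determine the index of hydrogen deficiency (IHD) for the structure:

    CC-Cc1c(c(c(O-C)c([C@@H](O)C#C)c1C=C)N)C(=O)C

8

Molecular formula from the SMILES: C17H21NO3.
DoU = (2C + 2 + N − H − X)/2 = (2·17 + 2 + 1 − 21 − 0)/2 = 16/2 = 8.
(Structurally: 1 ring(s) + 7 π bond(s) = 8.)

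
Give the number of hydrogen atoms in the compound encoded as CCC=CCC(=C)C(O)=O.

12

Hydrogens are implicit in SMILES; fill each atom to its normal valence:
  3 × C: 2 H each → 6
  2 × C: 1 H each → 2
  2 × C: no H
  1 × C: 3 H
  1 × O: 1 H
  1 × O: no H
  Total hydrogens = 12.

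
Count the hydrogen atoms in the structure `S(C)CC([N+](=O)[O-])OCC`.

Hydrogens are implicit in SMILES; fill each atom to its normal valence:
  2 × C: 3 H each → 6
  2 × C: 2 H each → 4
  2 × O: no H
  1 × C: 1 H
  1 × N (charge +1): no H
  1 × O (charge -1): no H
  1 × S: no H
  Total hydrogens = 11.

11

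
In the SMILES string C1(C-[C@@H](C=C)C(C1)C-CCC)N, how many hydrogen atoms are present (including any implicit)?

Hydrogens are implicit in SMILES; fill each atom to its normal valence:
  6 × C: 2 H each → 12
  4 × C: 1 H each → 4
  1 × C: 3 H
  1 × N: 2 H
  Total hydrogens = 21.

21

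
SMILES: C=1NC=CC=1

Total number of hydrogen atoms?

5

Hydrogens are implicit in SMILES; fill each atom to its normal valence:
  4 × C (aromatic): 1 H each → 4
  1 × N (aromatic): 1 H
  Total hydrogens = 5.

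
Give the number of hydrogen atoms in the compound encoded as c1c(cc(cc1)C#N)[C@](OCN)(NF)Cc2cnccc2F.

Hydrogens are implicit in SMILES; fill each atom to its normal valence:
  7 × C (aromatic): 1 H each → 7
  4 × C (aromatic): no H
  2 × C: 2 H each → 4
  2 × C: no H
  2 × F: no H
  1 × N: 2 H
  1 × N: 1 H
  1 × N (aromatic): no H
  1 × N: no H
  1 × O: no H
  Total hydrogens = 14.

14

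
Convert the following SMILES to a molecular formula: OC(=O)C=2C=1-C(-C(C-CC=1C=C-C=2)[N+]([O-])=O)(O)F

Heavy atoms from the SMILES: 11 C, 1 F, 1 N, 5 O.
Implicit hydrogens by atom environment:
  3 × C (aromatic): 1 H each → 3
  3 × C (aromatic): no H
  2 × C: 2 H each → 4
  2 × C: no H
  2 × O: 1 H each → 2
  2 × O: no H
  1 × C: 1 H
  1 × F: no H
  1 × N (charge +1): no H
  1 × O (charge -1): no H
  Total hydrogens = 10.
Molecular formula: C11H10FNO5

C11H10FNO5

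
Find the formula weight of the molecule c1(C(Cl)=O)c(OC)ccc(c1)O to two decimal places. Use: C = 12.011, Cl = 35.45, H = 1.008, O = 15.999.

186.59

Molecular formula: C8H7ClO3.
M = 8×12.011 + 1×35.45 + 7×1.008 + 3×15.999 = 186.59 g/mol.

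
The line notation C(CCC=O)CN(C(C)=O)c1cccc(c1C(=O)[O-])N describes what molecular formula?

C14H17N2O4-

Heavy atoms from the SMILES: 14 C, 2 N, 4 O.
Implicit hydrogens by atom environment:
  4 × C: 2 H each → 8
  3 × C (aromatic): 1 H each → 3
  3 × C (aromatic): no H
  3 × O: no H
  2 × C: no H
  1 × C: 3 H
  1 × C: 1 H
  1 × N: 2 H
  1 × N: no H
  1 × O (charge -1): no H
  Total hydrogens = 17.
Net charge -1.
Molecular formula: C14H17N2O4-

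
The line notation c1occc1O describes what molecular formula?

Heavy atoms from the SMILES: 4 C, 2 O.
Implicit hydrogens by atom environment:
  3 × C (aromatic): 1 H each → 3
  1 × C (aromatic): no H
  1 × O: 1 H
  1 × O (aromatic): no H
  Total hydrogens = 4.
Molecular formula: C4H4O2

C4H4O2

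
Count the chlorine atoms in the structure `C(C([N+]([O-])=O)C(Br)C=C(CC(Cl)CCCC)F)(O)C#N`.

The symbol for chlorine appears 1 time in the SMILES.

1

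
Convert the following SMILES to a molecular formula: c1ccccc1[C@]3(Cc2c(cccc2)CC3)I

C16H15I

Heavy atoms from the SMILES: 16 C, 1 I.
Implicit hydrogens by atom environment:
  9 × C (aromatic): 1 H each → 9
  3 × C: 2 H each → 6
  3 × C (aromatic): no H
  1 × C: no H
  1 × I: no H
  Total hydrogens = 15.
Molecular formula: C16H15I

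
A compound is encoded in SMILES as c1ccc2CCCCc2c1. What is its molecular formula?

C10H12

Heavy atoms from the SMILES: 10 C.
Implicit hydrogens by atom environment:
  4 × C: 2 H each → 8
  4 × C (aromatic): 1 H each → 4
  2 × C (aromatic): no H
  Total hydrogens = 12.
Molecular formula: C10H12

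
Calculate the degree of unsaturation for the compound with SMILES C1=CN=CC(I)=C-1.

4

Molecular formula from the SMILES: C5H4IN.
DoU = (2C + 2 + N − H − X)/2 = (2·5 + 2 + 1 − 4 − 1)/2 = 8/2 = 4.
(Structurally: 1 ring(s) + 3 π bond(s) = 4.)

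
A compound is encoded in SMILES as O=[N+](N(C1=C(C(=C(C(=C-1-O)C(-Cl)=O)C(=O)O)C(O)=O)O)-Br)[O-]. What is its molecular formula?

C9H4BrClN2O9

Heavy atoms from the SMILES: 1 Br, 9 C, 1 Cl, 2 N, 9 O.
Implicit hydrogens by atom environment:
  6 × C (aromatic): no H
  4 × O: 1 H each → 4
  4 × O: no H
  3 × C: no H
  1 × Br: no H
  1 × Cl: no H
  1 × N: no H
  1 × N (charge +1): no H
  1 × O (charge -1): no H
  Total hydrogens = 4.
Molecular formula: C9H4BrClN2O9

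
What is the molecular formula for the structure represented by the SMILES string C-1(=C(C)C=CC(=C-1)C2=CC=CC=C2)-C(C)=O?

C15H14O

Heavy atoms from the SMILES: 15 C, 1 O.
Implicit hydrogens by atom environment:
  8 × C (aromatic): 1 H each → 8
  4 × C (aromatic): no H
  2 × C: 3 H each → 6
  1 × C: no H
  1 × O: no H
  Total hydrogens = 14.
Molecular formula: C15H14O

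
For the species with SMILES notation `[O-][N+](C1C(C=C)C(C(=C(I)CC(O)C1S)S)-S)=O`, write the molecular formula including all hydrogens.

Heavy atoms from the SMILES: 10 C, 1 I, 1 N, 3 O, 3 S.
Implicit hydrogens by atom environment:
  6 × C: 1 H each → 6
  3 × S: 1 H each → 3
  2 × C: 2 H each → 4
  2 × C: no H
  1 × I: no H
  1 × N (charge +1): no H
  1 × O: 1 H
  1 × O: no H
  1 × O (charge -1): no H
  Total hydrogens = 14.
Molecular formula: C10H14INO3S3

C10H14INO3S3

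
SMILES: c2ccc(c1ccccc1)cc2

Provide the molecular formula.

Heavy atoms from the SMILES: 12 C.
Implicit hydrogens by atom environment:
  10 × C (aromatic): 1 H each → 10
  2 × C (aromatic): no H
  Total hydrogens = 10.
Molecular formula: C12H10

C12H10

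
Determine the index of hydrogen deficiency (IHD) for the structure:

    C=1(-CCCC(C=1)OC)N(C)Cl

Molecular formula from the SMILES: C8H14ClNO.
DoU = (2C + 2 + N − H − X)/2 = (2·8 + 2 + 1 − 14 − 1)/2 = 4/2 = 2.
(Structurally: 1 ring(s) + 1 π bond(s) = 2.)

2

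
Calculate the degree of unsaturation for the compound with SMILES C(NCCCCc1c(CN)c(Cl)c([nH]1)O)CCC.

3

Molecular formula from the SMILES: C13H24ClN3O.
DoU = (2C + 2 + N − H − X)/2 = (2·13 + 2 + 3 − 24 − 1)/2 = 6/2 = 3.
(Structurally: 1 ring(s) + 2 π bond(s) = 3.)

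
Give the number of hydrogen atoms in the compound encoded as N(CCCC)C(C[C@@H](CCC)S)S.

Hydrogens are implicit in SMILES; fill each atom to its normal valence:
  6 × C: 2 H each → 12
  2 × C: 3 H each → 6
  2 × C: 1 H each → 2
  2 × S: 1 H each → 2
  1 × N: 1 H
  Total hydrogens = 23.

23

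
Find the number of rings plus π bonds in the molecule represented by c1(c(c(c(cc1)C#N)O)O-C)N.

6

Molecular formula from the SMILES: C8H8N2O2.
DoU = (2C + 2 + N − H − X)/2 = (2·8 + 2 + 2 − 8 − 0)/2 = 12/2 = 6.
(Structurally: 1 ring(s) + 5 π bond(s) = 6.)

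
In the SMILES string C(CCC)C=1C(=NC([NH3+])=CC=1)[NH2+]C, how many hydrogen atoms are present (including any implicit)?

19

Hydrogens are implicit in SMILES; fill each atom to its normal valence:
  3 × C: 2 H each → 6
  3 × C (aromatic): no H
  2 × C: 3 H each → 6
  2 × C (aromatic): 1 H each → 2
  1 × N (charge +1): 3 H
  1 × N (charge +1): 2 H
  1 × N (aromatic): no H
  Total hydrogens = 19.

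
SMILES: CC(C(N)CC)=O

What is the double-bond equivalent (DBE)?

Molecular formula from the SMILES: C5H11NO.
DoU = (2C + 2 + N − H − X)/2 = (2·5 + 2 + 1 − 11 − 0)/2 = 2/2 = 1.
(Structurally: 0 ring(s) + 1 π bond(s) = 1.)

1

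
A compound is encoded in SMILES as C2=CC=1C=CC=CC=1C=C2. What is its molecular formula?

Heavy atoms from the SMILES: 10 C.
Implicit hydrogens by atom environment:
  8 × C (aromatic): 1 H each → 8
  2 × C (aromatic): no H
  Total hydrogens = 8.
Molecular formula: C10H8

C10H8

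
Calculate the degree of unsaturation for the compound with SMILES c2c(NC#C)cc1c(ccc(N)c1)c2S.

Molecular formula from the SMILES: C12H10N2S.
DoU = (2C + 2 + N − H − X)/2 = (2·12 + 2 + 2 − 10 − 0)/2 = 18/2 = 9.
(Structurally: 2 ring(s) + 7 π bond(s) = 9.)

9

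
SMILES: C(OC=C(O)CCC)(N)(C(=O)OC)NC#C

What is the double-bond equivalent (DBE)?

Molecular formula from the SMILES: C10H16N2O4.
DoU = (2C + 2 + N − H − X)/2 = (2·10 + 2 + 2 − 16 − 0)/2 = 8/2 = 4.
(Structurally: 0 ring(s) + 4 π bond(s) = 4.)

4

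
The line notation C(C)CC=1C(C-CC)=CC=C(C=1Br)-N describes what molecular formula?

C12H18BrN

Heavy atoms from the SMILES: 1 Br, 12 C, 1 N.
Implicit hydrogens by atom environment:
  4 × C: 2 H each → 8
  4 × C (aromatic): no H
  2 × C: 3 H each → 6
  2 × C (aromatic): 1 H each → 2
  1 × Br: no H
  1 × N: 2 H
  Total hydrogens = 18.
Molecular formula: C12H18BrN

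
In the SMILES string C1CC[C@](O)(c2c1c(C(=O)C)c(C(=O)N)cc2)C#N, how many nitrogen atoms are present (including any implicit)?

2

The symbol for nitrogen appears 2 times in the SMILES.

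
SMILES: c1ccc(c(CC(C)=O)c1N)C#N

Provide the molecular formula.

C10H10N2O

Heavy atoms from the SMILES: 10 C, 2 N, 1 O.
Implicit hydrogens by atom environment:
  3 × C (aromatic): 1 H each → 3
  3 × C (aromatic): no H
  2 × C: no H
  1 × C: 3 H
  1 × C: 2 H
  1 × N: 2 H
  1 × N: no H
  1 × O: no H
  Total hydrogens = 10.
Molecular formula: C10H10N2O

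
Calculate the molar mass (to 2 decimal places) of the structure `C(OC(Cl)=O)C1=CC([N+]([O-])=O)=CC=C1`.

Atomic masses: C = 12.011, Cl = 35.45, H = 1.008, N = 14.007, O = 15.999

Molecular formula: C8H6ClNO4.
M = 8×12.011 + 1×35.45 + 6×1.008 + 1×14.007 + 4×15.999 = 215.59 g/mol.

215.59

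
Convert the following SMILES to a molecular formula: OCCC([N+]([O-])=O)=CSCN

C5H10N2O3S

Heavy atoms from the SMILES: 5 C, 2 N, 3 O, 1 S.
Implicit hydrogens by atom environment:
  3 × C: 2 H each → 6
  1 × C: 1 H
  1 × C: no H
  1 × N: 2 H
  1 × N (charge +1): no H
  1 × O: 1 H
  1 × O: no H
  1 × O (charge -1): no H
  1 × S: no H
  Total hydrogens = 10.
Molecular formula: C5H10N2O3S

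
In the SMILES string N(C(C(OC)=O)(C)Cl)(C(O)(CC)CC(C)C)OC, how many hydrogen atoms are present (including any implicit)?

Hydrogens are implicit in SMILES; fill each atom to its normal valence:
  6 × C: 3 H each → 18
  3 × C: no H
  3 × O: no H
  2 × C: 2 H each → 4
  1 × C: 1 H
  1 × Cl: no H
  1 × N: no H
  1 × O: 1 H
  Total hydrogens = 24.

24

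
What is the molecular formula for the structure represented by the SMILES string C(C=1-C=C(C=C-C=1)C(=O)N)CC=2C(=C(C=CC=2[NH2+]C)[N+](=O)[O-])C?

Heavy atoms from the SMILES: 17 C, 3 N, 3 O.
Implicit hydrogens by atom environment:
  6 × C (aromatic): 1 H each → 6
  6 × C (aromatic): no H
  2 × C: 3 H each → 6
  2 × C: 2 H each → 4
  2 × O: no H
  1 × C: no H
  1 × N (charge +1): 2 H
  1 × N: 2 H
  1 × N (charge +1): no H
  1 × O (charge -1): no H
  Total hydrogens = 20.
Net charge +1.
Molecular formula: C17H20N3O3+

C17H20N3O3+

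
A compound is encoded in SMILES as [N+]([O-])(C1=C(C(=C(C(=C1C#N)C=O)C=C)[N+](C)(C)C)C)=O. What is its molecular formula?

Heavy atoms from the SMILES: 14 C, 3 N, 3 O.
Implicit hydrogens by atom environment:
  6 × C (aromatic): no H
  4 × C: 3 H each → 12
  2 × C: 1 H each → 2
  2 × N (charge +1): no H
  2 × O: no H
  1 × C: 2 H
  1 × C: no H
  1 × N: no H
  1 × O (charge -1): no H
  Total hydrogens = 16.
Net charge +1.
Molecular formula: C14H16N3O3+

C14H16N3O3+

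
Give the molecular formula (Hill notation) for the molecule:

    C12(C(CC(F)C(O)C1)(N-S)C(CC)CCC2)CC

Heavy atoms from the SMILES: 14 C, 1 F, 1 N, 1 O, 1 S.
Implicit hydrogens by atom environment:
  7 × C: 2 H each → 14
  3 × C: 1 H each → 3
  2 × C: 3 H each → 6
  2 × C: no H
  1 × F: no H
  1 × N: 1 H
  1 × O: 1 H
  1 × S: 1 H
  Total hydrogens = 26.
Molecular formula: C14H26FNOS

C14H26FNOS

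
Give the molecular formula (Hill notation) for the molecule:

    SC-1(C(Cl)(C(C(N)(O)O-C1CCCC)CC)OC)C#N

C13H23ClN2O3S

Heavy atoms from the SMILES: 13 C, 1 Cl, 2 N, 3 O, 1 S.
Implicit hydrogens by atom environment:
  4 × C: 2 H each → 8
  4 × C: no H
  3 × C: 3 H each → 9
  2 × C: 1 H each → 2
  2 × O: no H
  1 × Cl: no H
  1 × N: 2 H
  1 × N: no H
  1 × O: 1 H
  1 × S: 1 H
  Total hydrogens = 23.
Molecular formula: C13H23ClN2O3S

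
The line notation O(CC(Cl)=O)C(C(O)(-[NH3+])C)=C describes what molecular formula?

Heavy atoms from the SMILES: 6 C, 1 Cl, 1 N, 3 O.
Implicit hydrogens by atom environment:
  3 × C: no H
  2 × C: 2 H each → 4
  2 × O: no H
  1 × C: 3 H
  1 × Cl: no H
  1 × N (charge +1): 3 H
  1 × O: 1 H
  Total hydrogens = 11.
Net charge +1.
Molecular formula: C6H11ClNO3+

C6H11ClNO3+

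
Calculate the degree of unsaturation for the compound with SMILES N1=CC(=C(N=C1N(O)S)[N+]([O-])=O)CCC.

5

Molecular formula from the SMILES: C7H10N4O3S.
DoU = (2C + 2 + N − H − X)/2 = (2·7 + 2 + 4 − 10 − 0)/2 = 10/2 = 5.
(Structurally: 1 ring(s) + 4 π bond(s) = 5.)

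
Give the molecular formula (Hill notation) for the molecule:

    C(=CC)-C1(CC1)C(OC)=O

Heavy atoms from the SMILES: 8 C, 2 O.
Implicit hydrogens by atom environment:
  2 × C: 3 H each → 6
  2 × C: 2 H each → 4
  2 × C: 1 H each → 2
  2 × C: no H
  2 × O: no H
  Total hydrogens = 12.
Molecular formula: C8H12O2

C8H12O2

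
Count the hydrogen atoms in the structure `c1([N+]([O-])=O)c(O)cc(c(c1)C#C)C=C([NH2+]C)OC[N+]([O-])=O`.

12

Hydrogens are implicit in SMILES; fill each atom to its normal valence:
  4 × C (aromatic): no H
  3 × O: no H
  2 × C (aromatic): 1 H each → 2
  2 × C: 1 H each → 2
  2 × C: no H
  2 × N (charge +1): no H
  2 × O (charge -1): no H
  1 × C: 3 H
  1 × C: 2 H
  1 × N (charge +1): 2 H
  1 × O: 1 H
  Total hydrogens = 12.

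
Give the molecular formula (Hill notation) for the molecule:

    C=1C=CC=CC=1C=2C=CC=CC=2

Heavy atoms from the SMILES: 12 C.
Implicit hydrogens by atom environment:
  10 × C (aromatic): 1 H each → 10
  2 × C (aromatic): no H
  Total hydrogens = 10.
Molecular formula: C12H10

C12H10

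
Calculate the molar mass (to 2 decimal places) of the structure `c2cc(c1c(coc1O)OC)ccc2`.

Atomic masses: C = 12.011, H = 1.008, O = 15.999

190.20

Molecular formula: C11H10O3.
M = 11×12.011 + 10×1.008 + 3×15.999 = 190.20 g/mol.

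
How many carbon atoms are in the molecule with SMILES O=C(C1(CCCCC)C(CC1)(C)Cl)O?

The symbol for carbon appears 11 times in the SMILES. (Cl is a single chlorine, not C + l.)

11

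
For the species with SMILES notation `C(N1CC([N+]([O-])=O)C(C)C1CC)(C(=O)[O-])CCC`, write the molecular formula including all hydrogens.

Heavy atoms from the SMILES: 12 C, 2 N, 4 O.
Implicit hydrogens by atom environment:
  4 × C: 2 H each → 8
  4 × C: 1 H each → 4
  3 × C: 3 H each → 9
  2 × O: no H
  2 × O (charge -1): no H
  1 × C: no H
  1 × N: no H
  1 × N (charge +1): no H
  Total hydrogens = 21.
Net charge -1.
Molecular formula: C12H21N2O4-

C12H21N2O4-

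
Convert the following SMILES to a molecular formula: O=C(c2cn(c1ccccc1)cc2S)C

C12H11NOS

Heavy atoms from the SMILES: 12 C, 1 N, 1 O, 1 S.
Implicit hydrogens by atom environment:
  7 × C (aromatic): 1 H each → 7
  3 × C (aromatic): no H
  1 × C: 3 H
  1 × C: no H
  1 × N (aromatic): no H
  1 × O: no H
  1 × S: 1 H
  Total hydrogens = 11.
Molecular formula: C12H11NOS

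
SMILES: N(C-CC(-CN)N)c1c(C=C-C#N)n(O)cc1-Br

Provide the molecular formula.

Heavy atoms from the SMILES: 1 Br, 11 C, 5 N, 1 O.
Implicit hydrogens by atom environment:
  3 × C: 2 H each → 6
  3 × C: 1 H each → 3
  3 × C (aromatic): no H
  2 × N: 2 H each → 4
  1 × Br: no H
  1 × C (aromatic): 1 H
  1 × C: no H
  1 × N: 1 H
  1 × N (aromatic): no H
  1 × N: no H
  1 × O: 1 H
  Total hydrogens = 16.
Molecular formula: C11H16BrN5O

C11H16BrN5O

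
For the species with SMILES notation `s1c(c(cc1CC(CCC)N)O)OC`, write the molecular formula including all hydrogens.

C10H17NO2S

Heavy atoms from the SMILES: 10 C, 1 N, 2 O, 1 S.
Implicit hydrogens by atom environment:
  3 × C: 2 H each → 6
  3 × C (aromatic): no H
  2 × C: 3 H each → 6
  1 × C (aromatic): 1 H
  1 × C: 1 H
  1 × N: 2 H
  1 × O: 1 H
  1 × O: no H
  1 × S (aromatic): no H
  Total hydrogens = 17.
Molecular formula: C10H17NO2S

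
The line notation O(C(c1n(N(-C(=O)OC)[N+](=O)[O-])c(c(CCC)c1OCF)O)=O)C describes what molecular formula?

Heavy atoms from the SMILES: 12 C, 1 F, 3 N, 8 O.
Implicit hydrogens by atom environment:
  6 × O: no H
  4 × C (aromatic): no H
  3 × C: 3 H each → 9
  3 × C: 2 H each → 6
  2 × C: no H
  1 × F: no H
  1 × N (aromatic): no H
  1 × N: no H
  1 × N (charge +1): no H
  1 × O: 1 H
  1 × O (charge -1): no H
  Total hydrogens = 16.
Molecular formula: C12H16FN3O8

C12H16FN3O8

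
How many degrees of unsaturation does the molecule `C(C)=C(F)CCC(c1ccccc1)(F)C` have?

5

Molecular formula from the SMILES: C13H16F2.
DoU = (2C + 2 + N − H − X)/2 = (2·13 + 2 + 0 − 16 − 2)/2 = 10/2 = 5.
(Structurally: 1 ring(s) + 4 π bond(s) = 5.)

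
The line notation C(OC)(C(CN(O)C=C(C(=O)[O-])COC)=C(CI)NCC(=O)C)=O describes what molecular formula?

C14H20IN2O7-

Heavy atoms from the SMILES: 14 C, 1 I, 2 N, 7 O.
Implicit hydrogens by atom environment:
  6 × C: no H
  5 × O: no H
  4 × C: 2 H each → 8
  3 × C: 3 H each → 9
  1 × C: 1 H
  1 × I: no H
  1 × N: 1 H
  1 × N: no H
  1 × O: 1 H
  1 × O (charge -1): no H
  Total hydrogens = 20.
Net charge -1.
Molecular formula: C14H20IN2O7-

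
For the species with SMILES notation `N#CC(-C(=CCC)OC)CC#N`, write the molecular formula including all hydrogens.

C9H12N2O

Heavy atoms from the SMILES: 9 C, 2 N, 1 O.
Implicit hydrogens by atom environment:
  3 × C: no H
  2 × C: 3 H each → 6
  2 × C: 2 H each → 4
  2 × C: 1 H each → 2
  2 × N: no H
  1 × O: no H
  Total hydrogens = 12.
Molecular formula: C9H12N2O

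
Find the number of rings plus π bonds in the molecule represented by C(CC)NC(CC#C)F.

Molecular formula from the SMILES: C7H12FN.
DoU = (2C + 2 + N − H − X)/2 = (2·7 + 2 + 1 − 12 − 1)/2 = 4/2 = 2.
(Structurally: 0 ring(s) + 2 π bond(s) = 2.)

2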